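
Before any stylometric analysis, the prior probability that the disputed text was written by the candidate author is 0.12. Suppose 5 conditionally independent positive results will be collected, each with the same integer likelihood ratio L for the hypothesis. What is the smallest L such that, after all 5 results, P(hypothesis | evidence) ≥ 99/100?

Prior odds = 0.12/0.88 = 3/22.
Target odds = 0.99/0.01 = 99.
Need L⁵ ≥ 99 ÷ (3/22) = 726.
3⁵ = 243 < 726 ≤ 1024 = 4⁵, so L = 4.

4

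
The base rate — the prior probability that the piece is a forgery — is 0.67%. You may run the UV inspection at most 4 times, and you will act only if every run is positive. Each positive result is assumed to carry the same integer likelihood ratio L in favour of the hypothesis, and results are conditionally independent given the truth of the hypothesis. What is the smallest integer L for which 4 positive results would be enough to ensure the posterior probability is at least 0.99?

Prior odds = 0.0067/0.9933 = 67/9933.
Target odds = 0.99/0.01 = 99.
Need L⁴ ≥ 99 ÷ (67/9933) = 983367/67.
11⁴ = 14641 < 983367/67 ≤ 20736 = 12⁴, so L = 12.

12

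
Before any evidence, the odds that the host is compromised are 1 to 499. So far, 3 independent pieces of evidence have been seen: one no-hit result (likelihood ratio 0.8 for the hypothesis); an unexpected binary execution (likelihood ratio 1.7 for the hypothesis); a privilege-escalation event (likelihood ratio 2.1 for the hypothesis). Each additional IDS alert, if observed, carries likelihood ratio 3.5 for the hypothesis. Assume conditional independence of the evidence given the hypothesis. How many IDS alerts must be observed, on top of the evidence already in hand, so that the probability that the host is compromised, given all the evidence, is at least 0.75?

Prior odds = 1/499.
Combined Bayes factor of the evidence already in hand = 0.8 × 1.7 × 2.1 = 2.856.
Odds after that evidence = (1/499) × 2.856 = 357/62375.
Target odds = 0.75/0.25 = 3.
Need 3.5ⁿ ≥ 3 ÷ (357/62375) = 62375/119.
3.5⁴ = 150.0625 falls short of 62375/119 but 3.5⁵ = 525.21875 reaches it, so n = 5.

5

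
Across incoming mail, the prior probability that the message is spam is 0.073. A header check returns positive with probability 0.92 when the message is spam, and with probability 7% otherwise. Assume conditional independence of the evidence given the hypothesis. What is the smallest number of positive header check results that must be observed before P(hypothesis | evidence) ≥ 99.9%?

Prior odds: 0.073 ÷ 0.927 = 73/927.
Likelihood ratio of a positive result = 0.92/0.07 = 92/7.
Target posterior odds = 0.999/0.001 = 999.
Need (73/927) × (92/7)ⁿ ≥ 999, i.e. (92/7)ⁿ ≥ 926073/73.
(92/7)³ = 778688/343 falls short of 926073/73 but (92/7)⁴ = 71639296/2401 reaches it, so n = 4.

4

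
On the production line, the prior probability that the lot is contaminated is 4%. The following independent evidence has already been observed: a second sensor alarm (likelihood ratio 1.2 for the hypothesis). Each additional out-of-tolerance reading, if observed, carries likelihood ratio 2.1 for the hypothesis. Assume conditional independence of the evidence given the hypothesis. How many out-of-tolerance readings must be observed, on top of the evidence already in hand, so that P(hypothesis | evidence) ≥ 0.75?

6

Prior odds = 0.04/0.96 = 1/24.
Bayes factor of the evidence already in hand = 1.2.
Odds after that evidence = (1/24) × 1.2 = 0.05.
Target odds = 0.75/0.25 = 3.
Need 2.1ⁿ ≥ 3 ÷ 0.05 = 60.
2.1⁵ = 4084101/100000 falls short of 60 but 2.1⁶ = 85766121/1000000 reaches it, so n = 6.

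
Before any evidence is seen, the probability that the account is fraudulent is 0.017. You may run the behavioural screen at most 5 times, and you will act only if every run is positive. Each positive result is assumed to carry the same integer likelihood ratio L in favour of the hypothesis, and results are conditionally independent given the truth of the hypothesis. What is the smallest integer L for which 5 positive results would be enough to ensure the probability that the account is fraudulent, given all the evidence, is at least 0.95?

Prior odds = 0.017/0.983 = 17/983.
Target odds = 0.95/0.05 = 19.
Need L⁵ ≥ 19 ÷ (17/983) = 18677/17.
4⁵ = 1024 < 18677/17 ≤ 3125 = 5⁵, so L = 5.

5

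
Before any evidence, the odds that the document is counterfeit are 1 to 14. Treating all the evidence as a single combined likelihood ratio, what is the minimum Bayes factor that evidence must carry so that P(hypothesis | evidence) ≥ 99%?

1386

Prior odds = 1/14.
Target odds = 0.99/0.01 = 99.
Required Bayes factor = 99 ÷ (1/14) = 1386.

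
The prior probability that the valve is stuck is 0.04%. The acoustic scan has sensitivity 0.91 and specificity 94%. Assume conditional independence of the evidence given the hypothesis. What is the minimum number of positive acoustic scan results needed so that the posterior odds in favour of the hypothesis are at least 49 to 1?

5

Prior odds = 0.0004/0.9996 = 1/2499.
False-positive rate = 1 − 0.94 = 0.06; likelihood ratio of a positive = 0.91/0.06 = 91/6.
Target odds = 49.
Need (1/2499) × (91/6)ⁿ ≥ 49, i.e. (91/6)ⁿ ≥ 122451.
(91/6)⁴ = 68574961/1296 falls short of 122451 but (91/6)⁵ ≈802510 reaches it, so n = 5.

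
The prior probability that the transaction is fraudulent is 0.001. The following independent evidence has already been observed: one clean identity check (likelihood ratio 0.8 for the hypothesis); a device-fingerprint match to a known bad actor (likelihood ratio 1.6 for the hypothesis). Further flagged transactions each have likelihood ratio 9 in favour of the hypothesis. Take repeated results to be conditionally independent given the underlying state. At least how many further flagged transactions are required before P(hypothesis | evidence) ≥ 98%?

Prior odds = 0.001/0.999 = 1/999.
Combined Bayes factor of the evidence already in hand = 0.8 × 1.6 = 1.28.
Odds after that evidence = (1/999) × 1.28 = 32/24975.
Target odds = 0.98/0.02 = 49.
Need 9ⁿ ≥ 49 ÷ (32/24975) = 38242.96875.
9⁴ = 6561 falls short of 38242.96875 but 9⁵ = 59049 reaches it, so n = 5.

5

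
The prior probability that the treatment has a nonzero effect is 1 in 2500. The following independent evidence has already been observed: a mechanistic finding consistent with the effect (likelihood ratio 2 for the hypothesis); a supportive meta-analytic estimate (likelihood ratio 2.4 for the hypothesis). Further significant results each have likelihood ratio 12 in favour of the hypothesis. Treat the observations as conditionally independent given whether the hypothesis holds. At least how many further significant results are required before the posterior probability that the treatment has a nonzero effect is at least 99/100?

Prior odds = 0.0004/0.9996 = 1/2499.
Combined Bayes factor of the evidence already in hand = 2 × 2.4 = 4.8.
Odds after that evidence = (1/2499) × 4.8 = 8/4165.
Target odds = 0.99/0.01 = 99.
Need 12ⁿ ≥ 99 ÷ (8/4165) = 51541.875.
12⁴ = 20736 falls short of 51541.875 but 12⁵ = 248832 reaches it, so n = 5.

5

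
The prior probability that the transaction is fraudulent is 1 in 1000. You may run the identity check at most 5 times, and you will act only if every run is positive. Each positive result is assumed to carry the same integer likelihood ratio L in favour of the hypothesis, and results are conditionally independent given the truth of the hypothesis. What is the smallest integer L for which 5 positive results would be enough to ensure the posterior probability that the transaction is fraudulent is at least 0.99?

10

Prior odds = 0.001/0.999 = 1/999.
Target odds = 0.99/0.01 = 99.
Need L⁵ ≥ 99 ÷ (1/999) = 98901.
9⁵ = 59049 < 98901 ≤ 100000 = 10⁵, so L = 10.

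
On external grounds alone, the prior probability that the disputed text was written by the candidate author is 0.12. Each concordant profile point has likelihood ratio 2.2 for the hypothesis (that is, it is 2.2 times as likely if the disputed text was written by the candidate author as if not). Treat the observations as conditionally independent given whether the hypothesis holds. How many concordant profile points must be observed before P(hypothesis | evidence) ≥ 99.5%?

10

Prior odds: 0.12 ÷ 0.88 = 3/22.
Likelihood ratio per concordant profile point = 2.2.
Target posterior odds = 0.995/0.005 = 199.
Need (3/22) × 2.2ⁿ ≥ 199, i.e. 2.2ⁿ ≥ 4378/3.
2.2⁹ ≈1207.27 falls short of 4378/3 but 2.2¹⁰ ≈2655.99 reaches it, so n = 10.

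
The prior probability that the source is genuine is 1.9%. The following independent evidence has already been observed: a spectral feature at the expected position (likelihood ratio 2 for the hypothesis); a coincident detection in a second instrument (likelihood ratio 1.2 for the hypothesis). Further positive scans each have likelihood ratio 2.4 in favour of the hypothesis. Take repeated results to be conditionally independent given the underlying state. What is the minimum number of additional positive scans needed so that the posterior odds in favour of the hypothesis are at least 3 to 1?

5

Prior odds = 0.019/0.981 = 19/981.
Combined Bayes factor of the evidence already in hand = 2 × 1.2 = 2.4.
Odds after that evidence = (19/981) × 2.4 = 76/1635.
Target odds = 3.
Need 2.4ⁿ ≥ 3 ÷ (76/1635) = 4905/76.
2.4⁴ = 33.1776 falls short of 4905/76 but 2.4⁵ = 79.62624 reaches it, so n = 5.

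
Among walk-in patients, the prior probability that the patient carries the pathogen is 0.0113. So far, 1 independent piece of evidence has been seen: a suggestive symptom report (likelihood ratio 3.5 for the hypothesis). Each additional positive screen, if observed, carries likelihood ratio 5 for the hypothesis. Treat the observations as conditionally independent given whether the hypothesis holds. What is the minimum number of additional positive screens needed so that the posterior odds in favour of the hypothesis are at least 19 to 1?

Prior odds = 0.0113/0.9887 = 113/9887.
Bayes factor of the evidence already in hand = 3.5.
Odds after that evidence = (113/9887) × 3.5 = 791/19774.
Target odds = 19.
Need 5ⁿ ≥ 19 ÷ (791/19774) = 375706/791.
5³ = 125 falls short of 375706/791 but 5⁴ = 625 reaches it, so n = 4.

4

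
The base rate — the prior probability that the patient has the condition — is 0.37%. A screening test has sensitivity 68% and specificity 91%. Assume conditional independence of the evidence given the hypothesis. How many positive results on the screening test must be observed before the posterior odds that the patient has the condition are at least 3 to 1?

4

Prior odds: 0.0037 ÷ 0.9963 = 37/9963.
False-positive rate = 1 − 0.91 = 0.09; likelihood ratio of a positive = 0.68/0.09 = 68/9.
Target odds = 3.
Require (68/9)ⁿ ≥ 3 ÷ (37/9963) = 29889/37.
(68/9)³ = 314432/729 falls short of 29889/37 but (68/9)⁴ = 21381376/6561 reaches it, so n = 4.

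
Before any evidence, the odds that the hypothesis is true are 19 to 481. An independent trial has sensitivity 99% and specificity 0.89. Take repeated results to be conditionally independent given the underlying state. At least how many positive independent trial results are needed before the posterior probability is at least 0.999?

5

Prior odds = 19/481.
False-positive rate = 1 − 0.89 = 0.11; likelihood ratio of a positive = 0.99/0.11 = 9.
Target posterior odds = 0.999/0.001 = 999.
Need (19/481) × 9ⁿ ≥ 999, i.e. 9ⁿ ≥ 480519/19.
9⁴ = 6561 falls short of 480519/19 but 9⁵ = 59049 reaches it, so n = 5.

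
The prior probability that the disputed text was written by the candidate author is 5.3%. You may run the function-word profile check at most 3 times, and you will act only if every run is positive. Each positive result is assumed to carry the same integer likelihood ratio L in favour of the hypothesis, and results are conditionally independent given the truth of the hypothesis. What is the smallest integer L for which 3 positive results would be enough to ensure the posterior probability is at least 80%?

5

Prior odds = 0.053/0.947 = 53/947.
Target odds = 0.8/0.2 = 4.
Need L³ ≥ 4 ÷ (53/947) = 3788/53.
4³ = 64 < 3788/53 ≤ 125 = 5³, so L = 5.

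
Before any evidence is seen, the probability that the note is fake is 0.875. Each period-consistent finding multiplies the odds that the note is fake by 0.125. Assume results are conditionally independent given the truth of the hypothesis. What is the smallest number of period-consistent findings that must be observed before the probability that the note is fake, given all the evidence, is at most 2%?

3

Prior odds: 0.875 ÷ 0.125 = 7.
Likelihood ratio per period-consistent finding = 0.125.
Target posterior odds = 0.02/0.98 = 1/49.
Require 0.125ⁿ ≤ 1/49 ÷ 7 = 1/343.
0.125² = 0.015625 is still above 1/343 but 0.125³ = 0.001953125 is at or below it, so n = 3.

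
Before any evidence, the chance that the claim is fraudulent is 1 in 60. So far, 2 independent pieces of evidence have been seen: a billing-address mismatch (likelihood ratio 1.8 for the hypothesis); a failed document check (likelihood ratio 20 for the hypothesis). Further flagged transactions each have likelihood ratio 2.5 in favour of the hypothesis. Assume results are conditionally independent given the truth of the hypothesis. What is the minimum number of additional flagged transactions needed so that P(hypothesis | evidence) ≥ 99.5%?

7

Prior odds = (1/60)/(59/60) = 1/59.
Combined Bayes factor of the evidence already in hand = 1.8 × 20 = 36.
Odds after that evidence = (1/59) × 36 = 36/59.
Target odds = 0.995/0.005 = 199.
Need 2.5ⁿ ≥ 199 ÷ (36/59) = 11741/36.
2.5⁶ = 244.140625 falls short of 11741/36 but 2.5⁷ = 610.3515625 reaches it, so n = 7.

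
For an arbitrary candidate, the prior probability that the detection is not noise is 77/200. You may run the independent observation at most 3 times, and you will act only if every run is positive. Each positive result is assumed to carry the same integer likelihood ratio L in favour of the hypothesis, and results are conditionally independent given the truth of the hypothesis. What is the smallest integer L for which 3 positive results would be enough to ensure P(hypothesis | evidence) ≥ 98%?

5

Prior odds = 0.385/0.615 = 77/123.
Target odds = 0.98/0.02 = 49.
Need L³ ≥ 49 ÷ (77/123) = 861/11.
4³ = 64 < 861/11 ≤ 125 = 5³, so L = 5.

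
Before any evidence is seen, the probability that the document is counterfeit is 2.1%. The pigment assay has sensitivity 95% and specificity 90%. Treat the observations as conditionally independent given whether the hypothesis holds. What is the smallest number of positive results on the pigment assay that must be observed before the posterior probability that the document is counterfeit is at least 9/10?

Prior odds = 0.021/0.979 = 21/979.
False-positive rate = 1 − 0.9 = 0.1; likelihood ratio of a positive = 0.95/0.1 = 9.5.
Target posterior odds = 0.9/0.1 = 9.
Need (21/979) × 9.5ⁿ ≥ 9, i.e. 9.5ⁿ ≥ 2937/7.
9.5² = 90.25 falls short of 2937/7 but 9.5³ = 857.375 reaches it, so n = 3.

3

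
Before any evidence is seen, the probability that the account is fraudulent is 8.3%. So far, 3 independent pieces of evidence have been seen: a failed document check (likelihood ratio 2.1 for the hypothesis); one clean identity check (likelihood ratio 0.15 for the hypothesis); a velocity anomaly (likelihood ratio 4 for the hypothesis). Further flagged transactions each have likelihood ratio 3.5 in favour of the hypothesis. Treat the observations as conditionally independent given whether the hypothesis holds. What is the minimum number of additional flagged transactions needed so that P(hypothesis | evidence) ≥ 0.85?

Prior odds = 0.083/0.917 = 83/917.
Combined Bayes factor of the evidence already in hand = 2.1 × 0.15 × 4 = 1.26.
Odds after that evidence = (83/917) × 1.26 = 747/6550.
Target odds = 0.85/0.15 = 17/3.
Need 3.5ⁿ ≥ 17/3 ÷ (747/6550) = 111350/2241.
3.5³ = 42.875 falls short of 111350/2241 but 3.5⁴ = 150.0625 reaches it, so n = 4.

4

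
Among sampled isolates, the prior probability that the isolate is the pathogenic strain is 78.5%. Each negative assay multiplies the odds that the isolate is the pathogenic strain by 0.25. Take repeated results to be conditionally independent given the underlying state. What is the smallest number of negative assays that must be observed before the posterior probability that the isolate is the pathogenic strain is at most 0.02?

Prior odds: 0.785 ÷ 0.215 = 157/43.
Likelihood ratio per negative assay = 0.25.
Target posterior odds = 0.02/0.98 = 1/49.
Require 0.25ⁿ ≤ 1/49 ÷ (157/43) = 43/7693.
0.25³ = 0.015625 is still above 43/7693 but 0.25⁴ = 0.00390625 is at or below it, so n = 4.

4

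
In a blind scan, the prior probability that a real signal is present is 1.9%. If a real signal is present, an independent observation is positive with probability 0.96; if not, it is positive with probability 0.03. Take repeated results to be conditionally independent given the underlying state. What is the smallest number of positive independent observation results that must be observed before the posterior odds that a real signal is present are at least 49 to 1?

Prior odds: 0.019 ÷ 0.981 = 19/981.
Likelihood ratio of a positive = 0.96/0.03 = 32.
Target odds = 49.
Require 32ⁿ ≥ 49 ÷ (19/981) = 48069/19.
32² = 1024 falls short of 48069/19 but 32³ = 32768 reaches it, so n = 3.

3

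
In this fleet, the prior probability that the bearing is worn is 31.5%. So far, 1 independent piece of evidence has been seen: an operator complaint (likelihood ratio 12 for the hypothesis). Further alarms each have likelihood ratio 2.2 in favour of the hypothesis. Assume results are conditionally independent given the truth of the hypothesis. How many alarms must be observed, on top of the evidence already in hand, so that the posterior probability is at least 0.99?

Prior odds = 0.315/0.685 = 63/137.
Bayes factor of the evidence already in hand = 12.
Odds after that evidence = (63/137) × 12 = 756/137.
Target odds = 0.99/0.01 = 99.
Need 2.2ⁿ ≥ 99 ÷ (756/137) = 1507/84.
2.2³ = 10.648 falls short of 1507/84 but 2.2⁴ = 23.4256 reaches it, so n = 4.

4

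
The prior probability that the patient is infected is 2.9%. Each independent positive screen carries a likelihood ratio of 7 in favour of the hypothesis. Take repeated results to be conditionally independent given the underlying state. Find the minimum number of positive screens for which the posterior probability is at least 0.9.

Prior odds = 0.029/0.971 = 29/971.
Likelihood ratio per positive screen = 7.
Target odds: 0.9 ÷ 0.1 = 9.
Need (29/971) × 7ⁿ ≥ 9, i.e. 7ⁿ ≥ 8739/29.
7² = 49 falls short of 8739/29 but 7³ = 343 reaches it, so n = 3.

3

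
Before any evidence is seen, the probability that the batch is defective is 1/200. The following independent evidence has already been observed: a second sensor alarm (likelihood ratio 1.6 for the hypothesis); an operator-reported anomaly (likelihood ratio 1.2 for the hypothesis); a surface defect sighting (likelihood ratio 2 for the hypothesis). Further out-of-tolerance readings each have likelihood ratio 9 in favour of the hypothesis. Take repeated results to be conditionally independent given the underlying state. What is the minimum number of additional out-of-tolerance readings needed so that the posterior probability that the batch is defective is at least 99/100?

Prior odds = 0.005/0.995 = 1/199.
Combined Bayes factor of the evidence already in hand = 1.6 × 1.2 × 2 = 3.84.
Odds after that evidence = (1/199) × 3.84 = 96/4975.
Target odds = 0.99/0.01 = 99.
Need 9ⁿ ≥ 99 ÷ (96/4975) = 5130.46875.
9³ = 729 falls short of 5130.46875 but 9⁴ = 6561 reaches it, so n = 4.

4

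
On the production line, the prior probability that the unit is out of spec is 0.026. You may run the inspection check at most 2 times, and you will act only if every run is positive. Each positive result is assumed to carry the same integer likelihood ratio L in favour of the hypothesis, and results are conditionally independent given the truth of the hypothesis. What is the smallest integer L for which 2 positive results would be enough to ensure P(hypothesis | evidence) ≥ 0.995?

87

Prior odds = 0.026/0.974 = 13/487.
Target odds = 0.995/0.005 = 199.
Need L² ≥ 199 ÷ (13/487) = 96913/13.
86² = 7396 < 96913/13 ≤ 7569 = 87², so L = 87.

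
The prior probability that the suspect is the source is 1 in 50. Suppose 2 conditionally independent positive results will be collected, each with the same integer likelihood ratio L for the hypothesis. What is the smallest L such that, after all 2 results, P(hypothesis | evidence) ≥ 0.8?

Prior odds = 0.02/0.98 = 1/49.
Target odds = 0.8/0.2 = 4.
Need L² ≥ 4 ÷ (1/49) = 196.
13² = 169 < 196 ≤ 196 = 14², so L = 14.

14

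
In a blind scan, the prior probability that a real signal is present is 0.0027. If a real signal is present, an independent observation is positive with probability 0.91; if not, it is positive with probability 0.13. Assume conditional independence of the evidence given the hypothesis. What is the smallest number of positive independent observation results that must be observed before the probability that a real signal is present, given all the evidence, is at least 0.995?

6

Prior odds: 0.0027 ÷ 0.9973 = 27/9973.
Likelihood ratio of a positive = 0.91/0.13 = 7.
Target posterior odds = 0.995/0.005 = 199.
Need (27/9973) × 7ⁿ ≥ 199, i.e. 7ⁿ ≥ 1984627/27.
7⁵ = 16807 falls short of 1984627/27 but 7⁶ = 117649 reaches it, so n = 6.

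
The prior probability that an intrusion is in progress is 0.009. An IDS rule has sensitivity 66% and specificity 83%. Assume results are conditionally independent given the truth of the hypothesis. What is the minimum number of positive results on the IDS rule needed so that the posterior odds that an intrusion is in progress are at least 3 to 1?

5

Prior odds = 0.009/0.991 = 9/991.
False-positive rate = 1 − 0.83 = 0.17; likelihood ratio of a positive = 0.66/0.17 = 66/17.
Target odds = 3.
Need (9/991) × (66/17)ⁿ ≥ 3, i.e. (66/17)ⁿ ≥ 991/3.
(66/17)⁴ = 18974736/83521 falls short of 991/3 but (66/17)⁵ ≈882.013 reaches it, so n = 5.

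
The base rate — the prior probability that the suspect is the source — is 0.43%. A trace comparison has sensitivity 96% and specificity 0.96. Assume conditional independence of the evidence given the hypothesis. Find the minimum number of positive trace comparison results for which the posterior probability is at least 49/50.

Prior odds = 0.0043/0.9957 = 43/9957.
False-positive rate = 1 − 0.96 = 0.04; likelihood ratio of a positive = 0.96/0.04 = 24.
Target posterior odds = 0.98/0.02 = 49.
Need (43/9957) × 24ⁿ ≥ 49, i.e. 24ⁿ ≥ 487893/43.
24² = 576 falls short of 487893/43 but 24³ = 13824 reaches it, so n = 3.

3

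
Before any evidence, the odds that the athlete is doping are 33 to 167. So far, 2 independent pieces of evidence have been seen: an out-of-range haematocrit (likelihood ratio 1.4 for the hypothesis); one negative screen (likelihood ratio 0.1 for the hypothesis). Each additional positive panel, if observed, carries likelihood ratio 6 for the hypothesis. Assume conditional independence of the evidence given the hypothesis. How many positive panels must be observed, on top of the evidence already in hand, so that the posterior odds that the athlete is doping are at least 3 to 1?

Prior odds = 33/167.
Combined Bayes factor of the evidence already in hand = 1.4 × 0.1 = 0.14.
Odds after that evidence = (33/167) × 0.14 = 231/8350.
Target odds = 3.
Need 6ⁿ ≥ 3 ÷ (231/8350) = 8350/77.
6² = 36 falls short of 8350/77 but 6³ = 216 reaches it, so n = 3.

3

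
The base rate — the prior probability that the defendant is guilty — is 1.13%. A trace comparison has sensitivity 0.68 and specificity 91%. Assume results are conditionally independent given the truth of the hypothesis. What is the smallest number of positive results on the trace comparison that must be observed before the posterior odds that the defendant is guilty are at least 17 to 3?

4

Prior odds = 0.0113/0.9887 = 113/9887.
False-positive rate = 1 − 0.91 = 0.09; likelihood ratio of a positive = 0.68/0.09 = 68/9.
Target odds = 17/3.
Need (113/9887) × (68/9)ⁿ ≥ 17/3, i.e. (68/9)ⁿ ≥ 168079/339.
(68/9)³ = 314432/729 falls short of 168079/339 but (68/9)⁴ = 21381376/6561 reaches it, so n = 4.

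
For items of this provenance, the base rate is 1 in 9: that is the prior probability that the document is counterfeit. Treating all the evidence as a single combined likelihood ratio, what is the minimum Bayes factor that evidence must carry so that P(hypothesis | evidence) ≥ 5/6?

Prior odds = (1/9)/(8/9) = 0.125.
Target odds = (5/6)/(1/6) = 5.
Required Bayes factor = 5 ÷ 0.125 = 40.

40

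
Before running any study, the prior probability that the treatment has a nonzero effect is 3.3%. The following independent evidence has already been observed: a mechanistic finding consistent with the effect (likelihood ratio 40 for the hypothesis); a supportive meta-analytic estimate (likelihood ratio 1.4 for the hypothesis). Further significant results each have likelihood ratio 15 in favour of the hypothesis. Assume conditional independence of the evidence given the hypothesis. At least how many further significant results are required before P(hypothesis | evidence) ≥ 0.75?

1

Prior odds = 0.033/0.967 = 33/967.
Combined Bayes factor of the evidence already in hand = 40 × 1.4 = 56.
Odds after that evidence = (33/967) × 56 = 1848/967.
Target odds = 0.75/0.25 = 3.
Need 15ⁿ ≥ 3 ÷ (1848/967) = 967/616.
15¹ = 15, which meets the required 967/616; so n = 1.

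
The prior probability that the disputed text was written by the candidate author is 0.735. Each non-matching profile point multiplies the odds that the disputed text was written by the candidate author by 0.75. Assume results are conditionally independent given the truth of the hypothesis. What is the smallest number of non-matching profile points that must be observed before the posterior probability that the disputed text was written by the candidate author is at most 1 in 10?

Prior odds = 0.735/0.265 = 147/53.
Likelihood ratio per non-matching profile point = 0.75.
Target odds: 0.1 ÷ 0.9 = 1/9.
Need (147/53) × 0.75ⁿ ≤ 1/9, i.e. 0.75ⁿ ≤ 53/1323.
0.75¹¹ = 177147/4194304 is still above 53/1323 but 0.75¹² = 531441/16777216 is at or below it, so n = 12.

12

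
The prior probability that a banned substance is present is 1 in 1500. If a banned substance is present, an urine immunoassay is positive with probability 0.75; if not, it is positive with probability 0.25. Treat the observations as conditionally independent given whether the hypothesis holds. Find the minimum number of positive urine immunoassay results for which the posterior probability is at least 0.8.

8

Prior odds: (1/1500) ÷ (1499/1500) = 1/1499.
Likelihood ratio of a positive = 0.75/0.25 = 3.
Target odds: 0.8 ÷ 0.2 = 4.
Require 3ⁿ ≥ 4 ÷ (1/1499) = 5996.
3⁷ = 2187 falls short of 5996 but 3⁸ = 6561 reaches it, so n = 8.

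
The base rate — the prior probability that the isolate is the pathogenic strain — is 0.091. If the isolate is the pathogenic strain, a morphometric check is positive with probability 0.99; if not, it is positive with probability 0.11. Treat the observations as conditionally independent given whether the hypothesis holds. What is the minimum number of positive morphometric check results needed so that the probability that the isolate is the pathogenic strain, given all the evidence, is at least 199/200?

4

Prior odds: 0.091 ÷ 0.909 = 91/909.
Likelihood ratio of a positive = 0.99/0.11 = 9.
Target odds: 0.995 ÷ 0.005 = 199.
Need (91/909) × 9ⁿ ≥ 199, i.e. 9ⁿ ≥ 180891/91.
9³ = 729 falls short of 180891/91 but 9⁴ = 6561 reaches it, so n = 4.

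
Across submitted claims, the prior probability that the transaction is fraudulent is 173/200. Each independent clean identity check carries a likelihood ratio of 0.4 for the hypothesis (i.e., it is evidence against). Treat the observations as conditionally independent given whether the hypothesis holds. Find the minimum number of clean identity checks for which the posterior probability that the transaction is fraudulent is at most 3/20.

4

Prior odds = 0.865/0.135 = 173/27.
Likelihood ratio per clean identity check = 0.4.
Target odds: 0.15 ÷ 0.85 = 3/17.
Need (173/27) × 0.4ⁿ ≤ 3/17, i.e. 0.4ⁿ ≤ 81/2941.
0.4³ = 0.064 is still above 81/2941 but 0.4⁴ = 0.0256 is at or below it, so n = 4.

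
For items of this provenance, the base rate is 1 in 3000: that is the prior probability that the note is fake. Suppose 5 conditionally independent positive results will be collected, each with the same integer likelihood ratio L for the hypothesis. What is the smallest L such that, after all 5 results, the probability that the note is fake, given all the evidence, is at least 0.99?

13

Prior odds = (1/3000)/(2999/3000) = 1/2999.
Target odds = 0.99/0.01 = 99.
Need L⁵ ≥ 99 ÷ (1/2999) = 296901.
12⁵ = 248832 < 296901 ≤ 371293 = 13⁵, so L = 13.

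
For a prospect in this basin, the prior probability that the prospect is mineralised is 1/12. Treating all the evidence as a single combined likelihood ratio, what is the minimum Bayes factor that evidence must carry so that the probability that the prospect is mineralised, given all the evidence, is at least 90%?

Prior odds = (1/12)/(11/12) = 1/11.
Target odds = 0.9/0.1 = 9.
Required Bayes factor = 9 ÷ (1/11) = 99.

99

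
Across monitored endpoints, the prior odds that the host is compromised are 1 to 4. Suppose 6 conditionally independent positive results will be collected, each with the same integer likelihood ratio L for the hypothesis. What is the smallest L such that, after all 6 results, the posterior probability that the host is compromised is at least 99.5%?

4

Prior odds = 0.25.
Target odds = 0.995/0.005 = 199.
Need L⁶ ≥ 199 ÷ 0.25 = 796.
3⁶ = 729 < 796 ≤ 4096 = 4⁶, so L = 4.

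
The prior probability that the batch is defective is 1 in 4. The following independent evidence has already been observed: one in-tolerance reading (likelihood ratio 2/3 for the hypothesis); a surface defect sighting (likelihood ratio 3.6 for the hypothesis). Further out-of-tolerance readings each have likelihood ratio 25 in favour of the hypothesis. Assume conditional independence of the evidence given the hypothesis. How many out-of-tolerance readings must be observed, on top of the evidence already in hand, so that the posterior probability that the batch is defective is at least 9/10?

1

Prior odds = 0.25/0.75 = 1/3.
Combined Bayes factor of the evidence already in hand = (2/3) × 3.6 = 2.4.
Odds after that evidence = (1/3) × 2.4 = 0.8.
Target odds = 0.9/0.1 = 9.
Need 25ⁿ ≥ 9 ÷ 0.8 = 11.25.
25¹ = 25, which meets the required 11.25; so n = 1.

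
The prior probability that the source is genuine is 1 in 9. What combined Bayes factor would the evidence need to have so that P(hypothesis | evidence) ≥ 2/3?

16

Prior odds = (1/9)/(8/9) = 0.125.
Target odds = (2/3)/(1/3) = 2.
Required Bayes factor = 2 ÷ 0.125 = 16.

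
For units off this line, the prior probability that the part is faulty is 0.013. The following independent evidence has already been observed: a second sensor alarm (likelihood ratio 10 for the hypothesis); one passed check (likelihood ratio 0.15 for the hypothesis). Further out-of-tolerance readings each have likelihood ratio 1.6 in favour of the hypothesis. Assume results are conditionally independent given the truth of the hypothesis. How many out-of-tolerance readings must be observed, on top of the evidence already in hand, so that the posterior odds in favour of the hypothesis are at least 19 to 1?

Prior odds = 0.013/0.987 = 13/987.
Combined Bayes factor of the evidence already in hand = 10 × 0.15 = 1.5.
Odds after that evidence = (13/987) × 1.5 = 13/658.
Target odds = 19.
Need 1.6ⁿ ≥ 19 ÷ (13/658) = 12502/13.
1.6¹⁴ ≈720.576 falls short of 12502/13 but 1.6¹⁵ ≈1152.92 reaches it, so n = 15.

15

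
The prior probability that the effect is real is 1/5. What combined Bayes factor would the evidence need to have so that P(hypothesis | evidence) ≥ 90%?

36

Prior odds = 0.2/0.8 = 0.25.
Target odds = 0.9/0.1 = 9.
Required Bayes factor = 9 ÷ 0.25 = 36.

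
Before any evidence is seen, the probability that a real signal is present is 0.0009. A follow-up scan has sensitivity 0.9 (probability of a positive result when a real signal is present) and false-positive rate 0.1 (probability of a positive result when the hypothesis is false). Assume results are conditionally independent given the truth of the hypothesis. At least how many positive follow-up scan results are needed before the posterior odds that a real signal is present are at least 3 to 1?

Prior odds: 0.0009 ÷ 0.9991 = 9/9991.
Likelihood ratio of a positive result = 0.9/0.1 = 9.
Target odds = 3.
Need (9/9991) × 9ⁿ ≥ 3, i.e. 9ⁿ ≥ 9991/3.
9³ = 729 falls short of 9991/3 but 9⁴ = 6561 reaches it, so n = 4.

4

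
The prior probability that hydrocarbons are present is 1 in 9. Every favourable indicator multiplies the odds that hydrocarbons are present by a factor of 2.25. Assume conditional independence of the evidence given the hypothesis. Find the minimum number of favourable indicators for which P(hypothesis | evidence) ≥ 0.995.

10

Prior odds: (1/9) ÷ (8/9) = 0.125.
Likelihood ratio per favourable indicator = 2.25.
Target odds: 0.995 ÷ 0.005 = 199.
Require 2.25ⁿ ≥ 199 ÷ 0.125 = 1592.
2.25⁹ = 387420489/262144 falls short of 1592 but 2.25¹⁰ ≈3325.26 reaches it, so n = 10.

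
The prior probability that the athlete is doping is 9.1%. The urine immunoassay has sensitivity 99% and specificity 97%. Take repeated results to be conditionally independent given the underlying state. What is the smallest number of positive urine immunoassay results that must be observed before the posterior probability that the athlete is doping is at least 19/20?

2

Prior odds = 0.091/0.909 = 91/909.
False-positive rate = 1 − 0.97 = 0.03; likelihood ratio of a positive = 0.99/0.03 = 33.
Target posterior odds = 0.95/0.05 = 19.
Need (91/909) × 33ⁿ ≥ 19, i.e. 33ⁿ ≥ 17271/91.
33¹ = 33 falls short of 17271/91 but 33² = 1089 reaches it, so n = 2.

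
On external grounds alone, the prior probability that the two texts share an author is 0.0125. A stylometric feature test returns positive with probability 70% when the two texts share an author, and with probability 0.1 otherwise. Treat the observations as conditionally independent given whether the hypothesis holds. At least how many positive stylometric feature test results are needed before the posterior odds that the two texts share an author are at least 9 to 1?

4

Prior odds: 0.0125 ÷ 0.9875 = 1/79.
Likelihood ratio of a positive result = 0.7/0.1 = 7.
Target odds = 9.
Need (1/79) × 7ⁿ ≥ 9, i.e. 7ⁿ ≥ 711.
7³ = 343 falls short of 711 but 7⁴ = 2401 reaches it, so n = 4.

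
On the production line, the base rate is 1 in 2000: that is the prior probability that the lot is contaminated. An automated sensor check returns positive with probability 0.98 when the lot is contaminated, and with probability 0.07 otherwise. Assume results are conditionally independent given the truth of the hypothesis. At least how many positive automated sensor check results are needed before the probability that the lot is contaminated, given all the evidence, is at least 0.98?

5

Prior odds = 0.0005/0.9995 = 1/1999.
Likelihood ratio of a positive result = 0.98/0.07 = 14.
Target posterior odds = 0.98/0.02 = 49.
Need (1/1999) × 14ⁿ ≥ 49, i.e. 14ⁿ ≥ 97951.
14⁴ = 38416 falls short of 97951 but 14⁵ = 537824 reaches it, so n = 5.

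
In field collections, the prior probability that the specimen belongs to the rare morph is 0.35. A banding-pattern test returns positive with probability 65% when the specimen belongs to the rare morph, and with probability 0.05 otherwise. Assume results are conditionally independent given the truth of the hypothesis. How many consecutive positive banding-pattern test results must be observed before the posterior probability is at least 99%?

3

Prior odds = 0.35/0.65 = 7/13.
Likelihood ratio of a positive result = 0.65/0.05 = 13.
Target odds: 0.99 ÷ 0.01 = 99.
Need (7/13) × 13ⁿ ≥ 99, i.e. 13ⁿ ≥ 1287/7.
13² = 169 falls short of 1287/7 but 13³ = 2197 reaches it, so n = 3.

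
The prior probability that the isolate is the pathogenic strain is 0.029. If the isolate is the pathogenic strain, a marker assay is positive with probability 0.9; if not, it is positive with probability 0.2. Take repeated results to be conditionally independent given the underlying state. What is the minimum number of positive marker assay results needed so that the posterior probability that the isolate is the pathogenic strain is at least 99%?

6

Prior odds: 0.029 ÷ 0.971 = 29/971.
Likelihood ratio of a positive = 0.9/0.2 = 4.5.
Target posterior odds = 0.99/0.01 = 99.
Require 4.5ⁿ ≥ 99 ÷ (29/971) = 96129/29.
4.5⁵ = 1845.28125 falls short of 96129/29 but 4.5⁶ = 8303.765625 reaches it, so n = 6.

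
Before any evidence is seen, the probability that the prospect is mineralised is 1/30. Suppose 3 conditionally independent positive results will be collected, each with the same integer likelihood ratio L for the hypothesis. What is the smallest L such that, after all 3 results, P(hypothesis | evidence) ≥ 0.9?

Prior odds = (1/30)/(29/30) = 1/29.
Target odds = 0.9/0.1 = 9.
Need L³ ≥ 9 ÷ (1/29) = 261.
6³ = 216 < 261 ≤ 343 = 7³, so L = 7.

7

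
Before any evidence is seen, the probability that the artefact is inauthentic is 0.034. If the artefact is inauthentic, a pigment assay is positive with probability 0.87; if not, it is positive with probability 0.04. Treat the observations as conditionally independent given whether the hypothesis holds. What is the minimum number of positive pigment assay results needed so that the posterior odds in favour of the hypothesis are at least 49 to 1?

Prior odds: 0.034 ÷ 0.966 = 17/483.
Likelihood ratio of a positive = 0.87/0.04 = 21.75.
Target odds = 49.
Require 21.75ⁿ ≥ 49 ÷ (17/483) = 23667/17.
21.75² = 473.0625 falls short of 23667/17 but 21.75³ = 658503/64 reaches it, so n = 3.

3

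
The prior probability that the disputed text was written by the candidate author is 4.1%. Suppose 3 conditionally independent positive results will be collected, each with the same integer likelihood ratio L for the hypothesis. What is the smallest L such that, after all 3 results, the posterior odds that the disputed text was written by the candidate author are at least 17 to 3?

6

Prior odds = 0.041/0.959 = 41/959.
Target odds = 17/3.
Need L³ ≥ 17/3 ÷ (41/959) = 16303/123.
5³ = 125 < 16303/123 ≤ 216 = 6³, so L = 6.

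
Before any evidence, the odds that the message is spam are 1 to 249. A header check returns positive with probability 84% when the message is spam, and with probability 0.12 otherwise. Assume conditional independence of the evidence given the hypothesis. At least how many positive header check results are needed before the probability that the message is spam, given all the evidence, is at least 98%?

5

Prior odds = 1/249.
Likelihood ratio of a positive result = 0.84/0.12 = 7.
Target odds: 0.98 ÷ 0.02 = 49.
Require 7ⁿ ≥ 49 ÷ (1/249) = 12201.
7⁴ = 2401 falls short of 12201 but 7⁵ = 16807 reaches it, so n = 5.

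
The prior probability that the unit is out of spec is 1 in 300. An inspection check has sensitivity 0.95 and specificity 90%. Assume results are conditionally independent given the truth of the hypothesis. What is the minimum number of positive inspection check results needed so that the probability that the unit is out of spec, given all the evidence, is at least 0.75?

Prior odds = (1/300)/(299/300) = 1/299.
False-positive rate = 1 − 0.9 = 0.1; likelihood ratio of a positive = 0.95/0.1 = 9.5.
Target posterior odds = 0.75/0.25 = 3.
Require 9.5ⁿ ≥ 3 ÷ (1/299) = 897.
9.5³ = 857.375 falls short of 897 but 9.5⁴ = 8145.0625 reaches it, so n = 4.

4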